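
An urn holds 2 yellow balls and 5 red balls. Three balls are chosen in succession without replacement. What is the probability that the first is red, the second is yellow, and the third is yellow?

Each draw changes the counts, so multiply the conditional probabilities along the sequence:
P = 5/7 × 2/6 × 1/5 = 10/210 = 1/21.

1/21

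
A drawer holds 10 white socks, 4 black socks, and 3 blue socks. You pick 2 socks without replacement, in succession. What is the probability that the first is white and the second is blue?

15/136

Chain rule:
P = 10/17 × 3/16 = 30/272 = 15/136.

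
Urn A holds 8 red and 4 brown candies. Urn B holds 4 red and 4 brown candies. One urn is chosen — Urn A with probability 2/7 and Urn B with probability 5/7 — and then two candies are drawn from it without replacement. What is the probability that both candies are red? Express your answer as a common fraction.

887/3234

From Urn A: P(both red) = (8/12)(7/11) = 14/33.
From Urn B: P(both red) = (4/8)(3/7) = 3/14.
Total probability = (2/7)(14/33) + (5/7)(3/14) = 887/3234.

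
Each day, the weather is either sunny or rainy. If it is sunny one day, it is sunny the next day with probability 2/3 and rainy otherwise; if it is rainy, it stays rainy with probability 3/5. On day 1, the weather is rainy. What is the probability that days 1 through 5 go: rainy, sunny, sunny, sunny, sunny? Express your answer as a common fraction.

Day 1 is given. For each transition, use the conditional probability from the current state:
P(sunny | rainy) = 2/5; P(sunny | sunny) = 2/3; P(sunny | sunny) = 2/3; P(sunny | sunny) = 2/3.
P = 2/5 × 2/3 × 2/3 × 2/3 = 16/135.

16/135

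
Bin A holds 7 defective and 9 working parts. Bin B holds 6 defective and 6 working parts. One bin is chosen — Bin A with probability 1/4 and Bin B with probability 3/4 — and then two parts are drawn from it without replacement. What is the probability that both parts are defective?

From Bin A: P(both defective) = (7/16)(6/15) = 7/40.
From Bin B: P(both defective) = (6/12)(5/11) = 5/22.
Total probability = (1/4)(7/40) + (3/4)(5/22) = 377/1760.

377/1760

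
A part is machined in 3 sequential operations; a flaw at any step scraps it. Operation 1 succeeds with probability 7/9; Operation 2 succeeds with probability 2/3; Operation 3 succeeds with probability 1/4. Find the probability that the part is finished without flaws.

7/54

Each stage is reached only if all earlier stages succeed, so
P = 7/9 × 2/3 × 1/4 = 14/108 = 7/54.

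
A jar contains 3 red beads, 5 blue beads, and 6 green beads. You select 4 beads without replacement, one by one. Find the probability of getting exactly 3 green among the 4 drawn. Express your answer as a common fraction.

One ordering (green drawn first) has probability 6/14 × 5/13 × 4/12 × 8/11 = 960/24024 = 40/1001.
There are C(4,3) = 4 such orderings, each equally likely, so P = 4 × 40/1001 = 160/1001.

160/1001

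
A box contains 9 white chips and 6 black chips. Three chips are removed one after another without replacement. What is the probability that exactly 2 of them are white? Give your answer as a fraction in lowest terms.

One ordering (white drawn first) has probability 9/15 × 8/14 × 6/13 = 432/2730 = 72/455.
There are C(3,2) = 3 such orderings, each equally likely, so P = 3 × 72/455 = 216/455.

216/455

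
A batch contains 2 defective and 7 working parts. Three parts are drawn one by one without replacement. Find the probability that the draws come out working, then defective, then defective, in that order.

1/36

Each draw changes the counts, so multiply the conditional probabilities along the sequence:
P = 7/9 × 2/8 × 1/7 = 14/504 = 1/36.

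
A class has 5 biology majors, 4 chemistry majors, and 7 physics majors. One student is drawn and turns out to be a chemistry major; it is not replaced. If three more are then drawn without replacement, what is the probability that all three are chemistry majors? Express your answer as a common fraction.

1/455

After the first draw, 3 of the remaining 15 students are chemistry majors.
P = 3/15 × 2/14 × 1/13 = 6/2730 = 1/455.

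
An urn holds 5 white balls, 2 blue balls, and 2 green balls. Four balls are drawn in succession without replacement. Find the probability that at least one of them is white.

125/126

P(no white) = 4/9 × 3/8 × 2/7 × 1/6 = 24/3024 = 1/126.
P(at least one) = 1 − 1/126 = 125/126.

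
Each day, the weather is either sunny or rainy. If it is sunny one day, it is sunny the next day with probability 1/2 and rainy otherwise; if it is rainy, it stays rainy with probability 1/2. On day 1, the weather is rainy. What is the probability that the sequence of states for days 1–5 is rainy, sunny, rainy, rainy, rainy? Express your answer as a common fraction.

1/16

Day 1 is given. For each transition, use the conditional probability from the current state:
P(sunny | rainy) = 1/2; P(rainy | sunny) = 1/2; P(rainy | rainy) = 1/2; P(rainy | rainy) = 1/2.
P = 1/2 × 1/2 × 1/2 × 1/2 = 1/16.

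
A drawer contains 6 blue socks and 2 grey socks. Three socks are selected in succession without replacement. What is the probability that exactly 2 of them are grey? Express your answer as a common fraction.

3/28

One ordering (grey drawn first) has probability 2/8 × 1/7 × 6/6 = 12/336 = 1/28.
There are C(3,2) = 3 such orderings, each equally likely, so P = 3 × 1/28 = 3/28.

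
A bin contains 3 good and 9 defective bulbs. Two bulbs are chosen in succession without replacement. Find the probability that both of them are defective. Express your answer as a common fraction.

P(all defective) = 9/12 × 8/11 = 72/132 = 6/11.

6/11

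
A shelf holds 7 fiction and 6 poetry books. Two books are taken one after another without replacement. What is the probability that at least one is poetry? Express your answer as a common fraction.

19/26

P(no poetry) = 7/13 × 6/12 = 42/156 = 7/26.
P(at least one) = 1 − 7/26 = 19/26.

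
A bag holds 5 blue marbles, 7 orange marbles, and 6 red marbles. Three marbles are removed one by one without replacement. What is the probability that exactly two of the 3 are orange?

One ordering (orange drawn first) has probability 7/18 × 6/17 × 11/16 = 462/4896 = 77/816.
There are C(3,2) = 3 such orderings, each equally likely, so P = 3 × 77/816 = 77/272.

77/272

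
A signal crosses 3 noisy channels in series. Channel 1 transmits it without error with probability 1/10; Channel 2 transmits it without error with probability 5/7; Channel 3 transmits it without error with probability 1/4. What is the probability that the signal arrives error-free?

1/56

The events are sequential, so multiply the conditional probabilities:
P = 1/10 × 5/7 × 1/4 = 5/280 = 1/56.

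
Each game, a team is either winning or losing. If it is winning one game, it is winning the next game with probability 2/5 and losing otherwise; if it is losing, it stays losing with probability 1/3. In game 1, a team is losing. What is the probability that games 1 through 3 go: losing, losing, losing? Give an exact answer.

1/9

Game 1 is given. For each transition, use the conditional probability from the current state:
P(losing | losing) = 1/3; P(losing | losing) = 1/3.
P = 1/3 × 1/3 = 1/9.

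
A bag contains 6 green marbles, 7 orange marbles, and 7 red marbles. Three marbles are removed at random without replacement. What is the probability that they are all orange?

7/228

P(all orange) = 7/20 × 6/19 × 5/18 = 210/6840 = 7/228.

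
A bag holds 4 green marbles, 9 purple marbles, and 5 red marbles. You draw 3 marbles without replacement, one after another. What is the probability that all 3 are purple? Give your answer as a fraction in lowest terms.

7/68

P(every draw is purple) = 9/18 × 8/17 × 7/16 = 504/4896 = 7/68.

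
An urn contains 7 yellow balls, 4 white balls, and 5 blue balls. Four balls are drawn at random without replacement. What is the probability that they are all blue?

1/364

P = 5/16 × 4/15 × 3/14 × 2/13 = 120/43680 = 1/364.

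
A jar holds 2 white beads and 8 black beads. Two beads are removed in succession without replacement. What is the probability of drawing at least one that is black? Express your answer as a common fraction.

P(no black) = 2/10 × 1/9 = 2/90 = 1/45.
P(at least one) = 1 − 1/45 = 44/45.

44/45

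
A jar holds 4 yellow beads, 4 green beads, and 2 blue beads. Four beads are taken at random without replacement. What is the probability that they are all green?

1/210

P = 4/10 × 3/9 × 2/8 × 1/7 = 24/5040 = 1/210.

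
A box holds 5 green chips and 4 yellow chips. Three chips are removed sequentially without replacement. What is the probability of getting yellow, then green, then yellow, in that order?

5/42

Multiply the probability of each draw given the previous ones:
P = 4/9 × 5/8 × 3/7 = 60/504 = 5/42.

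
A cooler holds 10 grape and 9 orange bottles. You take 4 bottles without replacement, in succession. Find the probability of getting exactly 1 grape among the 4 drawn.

One ordering (grape drawn first) has probability 10/19 × 9/18 × 8/17 × 7/16 = 5040/93024 = 35/646.
There are C(4,1) = 4 such orderings, each equally likely, so P = 4 × 35/646 = 70/323.

70/323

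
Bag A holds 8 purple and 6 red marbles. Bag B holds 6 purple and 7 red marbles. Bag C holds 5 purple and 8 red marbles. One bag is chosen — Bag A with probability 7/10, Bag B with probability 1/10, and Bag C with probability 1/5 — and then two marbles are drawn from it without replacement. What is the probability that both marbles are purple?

203/780

From Bag A: P(both purple) = (8/14)(7/13) = 4/13.
From Bag B: P(both purple) = (6/13)(5/12) = 5/26.
From Bag C: P(both purple) = (5/13)(4/12) = 5/39.
Total probability = (7/10)(4/13) + (1/10)(5/26) + (1/5)(5/39) = 203/780.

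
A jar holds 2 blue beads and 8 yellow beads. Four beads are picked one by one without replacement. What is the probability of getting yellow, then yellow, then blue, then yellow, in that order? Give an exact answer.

2/15

Chain rule:
P = 8/10 × 7/9 × 2/8 × 6/7 = 672/5040 = 2/15.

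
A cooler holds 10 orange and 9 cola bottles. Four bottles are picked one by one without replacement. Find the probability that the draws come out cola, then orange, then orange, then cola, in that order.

Multiply the probability of each draw given the previous ones:
P = 9/19 × 10/18 × 9/17 × 8/16 = 6480/93024 = 45/646.

45/646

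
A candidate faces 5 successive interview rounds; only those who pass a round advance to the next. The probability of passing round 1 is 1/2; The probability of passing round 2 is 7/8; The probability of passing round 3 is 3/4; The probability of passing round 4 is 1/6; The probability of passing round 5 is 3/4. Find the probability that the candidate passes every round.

The events are sequential, so multiply the conditional probabilities:
P = 1/2 × 7/8 × 3/4 × 1/6 × 3/4 = 63/1536 = 21/512.

21/512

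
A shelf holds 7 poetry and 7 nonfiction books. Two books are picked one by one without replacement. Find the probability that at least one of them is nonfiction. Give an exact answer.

P(no nonfiction) = 7/14 × 6/13 = 42/182 = 3/13.
P(at least one) = 1 − 3/13 = 10/13.

10/13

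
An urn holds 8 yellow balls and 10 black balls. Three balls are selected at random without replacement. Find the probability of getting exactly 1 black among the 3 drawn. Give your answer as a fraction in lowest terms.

One ordering (black drawn first) has probability 10/18 × 8/17 × 7/16 = 560/4896 = 35/306.
There are C(3,1) = 3 such orderings, each equally likely, so P = 3 × 35/306 = 35/102.

35/102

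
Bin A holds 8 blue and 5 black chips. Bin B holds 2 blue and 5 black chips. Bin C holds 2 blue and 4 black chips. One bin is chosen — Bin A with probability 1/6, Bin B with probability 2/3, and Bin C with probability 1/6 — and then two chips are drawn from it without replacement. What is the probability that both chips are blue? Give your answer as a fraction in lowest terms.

From Bin A: P(both blue) = (8/13)(7/12) = 14/39.
From Bin B: P(both blue) = (2/7)(1/6) = 1/21.
From Bin C: P(both blue) = (2/6)(1/5) = 1/15.
Total probability = (1/6)(14/39) + (2/3)(1/21) + (1/6)(1/15) = 841/8190.

841/8190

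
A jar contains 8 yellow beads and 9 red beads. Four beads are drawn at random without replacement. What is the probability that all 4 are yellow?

P(every draw is yellow) = 8/17 × 7/16 × 6/15 × 5/14 = 1680/57120 = 1/34.

1/34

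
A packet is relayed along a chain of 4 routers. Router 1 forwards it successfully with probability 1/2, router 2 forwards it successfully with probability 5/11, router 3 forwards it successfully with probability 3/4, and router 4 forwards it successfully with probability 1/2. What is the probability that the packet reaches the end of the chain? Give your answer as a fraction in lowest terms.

Each stage is reached only if all earlier stages succeed, so
P = 1/2 × 5/11 × 3/4 × 1/2 = 15/176.

15/176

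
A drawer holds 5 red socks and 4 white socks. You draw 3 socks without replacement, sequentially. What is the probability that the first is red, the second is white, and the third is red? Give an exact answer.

10/63

Chain rule:
P = 5/9 × 4/8 × 4/7 = 80/504 = 10/63.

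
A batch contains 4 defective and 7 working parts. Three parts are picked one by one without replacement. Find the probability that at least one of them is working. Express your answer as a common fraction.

P(no working) = 4/11 × 3/10 × 2/9 = 24/990 = 4/165.
P(at least one) = 1 − 4/165 = 161/165.

161/165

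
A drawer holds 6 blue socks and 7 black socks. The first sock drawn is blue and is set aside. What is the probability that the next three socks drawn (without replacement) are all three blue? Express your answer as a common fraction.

1/22

After the first draw, 5 of the remaining 12 socks are blue.
P = 5/12 × 4/11 × 3/10 = 60/1320 = 1/22.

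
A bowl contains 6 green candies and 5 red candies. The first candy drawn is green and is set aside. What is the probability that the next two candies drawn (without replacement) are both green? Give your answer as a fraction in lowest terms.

With the first candy removed, 5 green remain out of 10.
P = 5/10 × 4/9 = 20/90 = 2/9.

2/9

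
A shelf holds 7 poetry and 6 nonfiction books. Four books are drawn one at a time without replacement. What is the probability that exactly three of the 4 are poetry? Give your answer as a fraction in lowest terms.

One ordering (poetry drawn first) has probability 7/13 × 6/12 × 5/11 × 6/10 = 1260/17160 = 21/286.
There are C(4,3) = 4 such orderings, each equally likely, so P = 4 × 21/286 = 42/143.

42/143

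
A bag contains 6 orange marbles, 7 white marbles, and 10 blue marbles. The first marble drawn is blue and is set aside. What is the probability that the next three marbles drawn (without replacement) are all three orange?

After the first draw, 6 of the remaining 22 marbles are orange.
P = 6/22 × 5/21 × 4/20 = 120/9240 = 1/77.

1/77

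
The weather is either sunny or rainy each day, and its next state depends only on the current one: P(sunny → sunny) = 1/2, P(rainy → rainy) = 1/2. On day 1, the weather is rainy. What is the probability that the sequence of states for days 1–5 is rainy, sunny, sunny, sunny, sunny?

Day 1 is given. For each transition, use the conditional probability from the current state:
P(sunny | rainy) = 1/2; P(sunny | sunny) = 1/2; P(sunny | sunny) = 1/2; P(sunny | sunny) = 1/2.
P = 1/2 × 1/2 × 1/2 × 1/2 = 1/16.

1/16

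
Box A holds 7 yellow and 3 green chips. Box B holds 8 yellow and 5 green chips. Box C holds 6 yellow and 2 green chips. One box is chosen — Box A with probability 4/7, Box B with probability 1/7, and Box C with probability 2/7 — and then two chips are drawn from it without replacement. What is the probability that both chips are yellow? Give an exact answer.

From Box A: P(both yellow) = (7/10)(6/9) = 7/15.
From Box B: P(both yellow) = (8/13)(7/12) = 14/39.
From Box C: P(both yellow) = (6/8)(5/7) = 15/28.
Total probability = (4/7)(7/15) + (1/7)(14/39) + (2/7)(15/28) = 9001/19110.

9001/19110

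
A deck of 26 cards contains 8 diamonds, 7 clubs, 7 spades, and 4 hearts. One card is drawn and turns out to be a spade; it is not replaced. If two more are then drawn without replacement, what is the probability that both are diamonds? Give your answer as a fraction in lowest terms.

After the first draw, 8 of the remaining 25 cards are diamonds.
P = 8/25 × 7/24 = 56/600 = 7/75.

7/75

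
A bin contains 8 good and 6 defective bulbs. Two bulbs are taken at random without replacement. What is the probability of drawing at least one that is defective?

P(no defective) = 8/14 × 7/13 = 56/182 = 4/13.
P(at least one) = 1 − 4/13 = 9/13.

9/13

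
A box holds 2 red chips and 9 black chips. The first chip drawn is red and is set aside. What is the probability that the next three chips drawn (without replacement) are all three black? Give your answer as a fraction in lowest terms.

With the first chip removed, 9 black remain out of 10.
P = 9/10 × 8/9 × 7/8 = 504/720 = 7/10.

7/10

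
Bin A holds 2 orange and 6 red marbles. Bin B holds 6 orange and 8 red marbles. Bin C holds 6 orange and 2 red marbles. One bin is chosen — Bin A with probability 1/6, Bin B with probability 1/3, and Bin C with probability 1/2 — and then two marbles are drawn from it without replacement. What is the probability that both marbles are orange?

From Bin A: P(both orange) = (2/8)(1/7) = 1/28.
From Bin B: P(both orange) = (6/14)(5/13) = 15/91.
From Bin C: P(both orange) = (6/8)(5/7) = 15/28.
Total probability = (1/6)(1/28) + (1/3)(15/91) + (1/2)(15/28) = 359/1092.

359/1092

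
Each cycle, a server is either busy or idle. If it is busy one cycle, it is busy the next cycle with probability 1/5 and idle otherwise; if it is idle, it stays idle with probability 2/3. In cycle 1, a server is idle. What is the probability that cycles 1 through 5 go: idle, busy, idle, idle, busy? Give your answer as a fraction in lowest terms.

8/135

Cycle 1 is given. For each transition, use the conditional probability from the current state:
P(busy | idle) = 1/3; P(idle | busy) = 4/5; P(idle | idle) = 2/3; P(busy | idle) = 1/3.
P = 1/3 × 4/5 × 2/3 × 1/3 = 8/135.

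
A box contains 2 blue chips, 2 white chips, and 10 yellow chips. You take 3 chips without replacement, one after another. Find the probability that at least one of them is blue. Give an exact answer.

36/91

P(no blue) = 12/14 × 11/13 × 10/12 = 1320/2184 = 55/91.
P(at least one) = 1 − 55/91 = 36/91.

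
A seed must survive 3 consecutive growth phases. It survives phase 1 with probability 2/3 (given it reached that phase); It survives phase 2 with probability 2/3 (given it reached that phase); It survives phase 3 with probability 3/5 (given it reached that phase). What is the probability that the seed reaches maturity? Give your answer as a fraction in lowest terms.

4/15

The events are sequential, so multiply the conditional probabilities:
P = 2/3 × 2/3 × 3/5 = 12/45 = 4/15.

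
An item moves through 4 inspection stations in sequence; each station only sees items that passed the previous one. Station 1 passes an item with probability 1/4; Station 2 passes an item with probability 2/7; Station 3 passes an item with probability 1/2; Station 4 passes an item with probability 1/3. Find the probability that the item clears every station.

1/84

The events are sequential, so multiply the conditional probabilities:
P = 1/4 × 2/7 × 1/2 × 1/3 = 2/168 = 1/84.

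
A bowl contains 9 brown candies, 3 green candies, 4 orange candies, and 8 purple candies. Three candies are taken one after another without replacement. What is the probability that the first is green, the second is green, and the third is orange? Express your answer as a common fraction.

Each draw changes the counts, so multiply the conditional probabilities along the sequence:
P = 3/24 × 2/23 × 4/22 = 24/12144 = 1/506.

1/506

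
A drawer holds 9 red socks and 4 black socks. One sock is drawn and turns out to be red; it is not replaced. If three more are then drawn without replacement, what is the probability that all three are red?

14/55

After the first draw, 8 of the remaining 12 socks are red.
P = 8/12 × 7/11 × 6/10 = 336/1320 = 14/55.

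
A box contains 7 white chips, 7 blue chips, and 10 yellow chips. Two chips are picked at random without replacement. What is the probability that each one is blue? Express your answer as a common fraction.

7/92

P(every draw is blue) = 7/24 × 6/23 = 42/552 = 7/92.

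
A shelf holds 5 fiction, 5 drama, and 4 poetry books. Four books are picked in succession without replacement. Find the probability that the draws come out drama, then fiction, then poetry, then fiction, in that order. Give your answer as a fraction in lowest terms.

Each draw changes the counts, so multiply the conditional probabilities along the sequence:
P = 5/14 × 5/13 × 4/12 × 4/11 = 400/24024 = 50/3003.

50/3003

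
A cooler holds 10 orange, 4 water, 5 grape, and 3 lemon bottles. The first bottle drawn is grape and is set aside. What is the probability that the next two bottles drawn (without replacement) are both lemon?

1/70

After the first draw, 3 of the remaining 21 bottles are lemon.
P = 3/21 × 2/20 = 6/420 = 1/70.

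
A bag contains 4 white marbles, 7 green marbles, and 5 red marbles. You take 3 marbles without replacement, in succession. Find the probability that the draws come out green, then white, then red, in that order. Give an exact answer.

Chain rule:
P = 7/16 × 4/15 × 5/14 = 140/3360 = 1/24.

1/24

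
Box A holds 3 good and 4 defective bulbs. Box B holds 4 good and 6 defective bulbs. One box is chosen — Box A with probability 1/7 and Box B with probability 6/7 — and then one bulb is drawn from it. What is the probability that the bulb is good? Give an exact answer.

From Box A: P(good) = 3/7.
From Box B: P(good) = 4/10.
Total probability = (1/7)(3/7) + (6/7)(4/10) = 99/245.

99/245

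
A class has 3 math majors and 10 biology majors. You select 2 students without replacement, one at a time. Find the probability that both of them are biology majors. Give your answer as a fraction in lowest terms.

15/26

P = 10/13 × 9/12 = 90/156 = 15/26.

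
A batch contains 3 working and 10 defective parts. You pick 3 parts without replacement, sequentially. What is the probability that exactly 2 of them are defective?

One ordering (defective drawn first) has probability 10/13 × 9/12 × 3/11 = 270/1716 = 45/286.
There are C(3,2) = 3 such orderings, each equally likely, so P = 3 × 45/286 = 135/286.

135/286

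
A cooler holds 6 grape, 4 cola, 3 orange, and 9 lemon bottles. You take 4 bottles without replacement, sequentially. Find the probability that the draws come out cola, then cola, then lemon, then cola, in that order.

9/7315

Multiply the probability of each draw given the previous ones:
P = 4/22 × 3/21 × 9/20 × 2/19 = 216/175560 = 9/7315.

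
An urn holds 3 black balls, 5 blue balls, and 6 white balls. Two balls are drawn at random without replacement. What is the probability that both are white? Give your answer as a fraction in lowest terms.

15/91

P(every draw is white) = 6/14 × 5/13 = 30/182 = 15/91.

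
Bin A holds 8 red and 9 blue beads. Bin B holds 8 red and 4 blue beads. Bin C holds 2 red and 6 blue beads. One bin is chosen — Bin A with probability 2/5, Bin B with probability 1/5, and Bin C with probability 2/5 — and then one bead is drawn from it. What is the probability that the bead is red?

43/102

From Bin A: P(red) = 8/17.
From Bin B: P(red) = 8/12.
From Bin C: P(red) = 2/8.
Total probability = (2/5)(8/17) + (1/5)(8/12) + (2/5)(2/8) = 43/102.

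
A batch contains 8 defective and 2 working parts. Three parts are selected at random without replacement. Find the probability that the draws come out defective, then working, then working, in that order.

Chain rule:
P = 8/10 × 2/9 × 1/8 = 16/720 = 1/45.

1/45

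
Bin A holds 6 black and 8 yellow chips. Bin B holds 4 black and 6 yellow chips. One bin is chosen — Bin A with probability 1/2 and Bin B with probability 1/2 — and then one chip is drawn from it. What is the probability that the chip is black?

From Bin A: P(black) = 6/14.
From Bin B: P(black) = 4/10.
Total probability = (1/2)(6/14) + (1/2)(4/10) = 29/70.

29/70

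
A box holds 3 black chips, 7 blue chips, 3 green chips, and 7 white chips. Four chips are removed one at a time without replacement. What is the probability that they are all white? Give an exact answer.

P(every draw is white) = 7/20 × 6/19 × 5/18 × 4/17 = 840/116280 = 7/969.

7/969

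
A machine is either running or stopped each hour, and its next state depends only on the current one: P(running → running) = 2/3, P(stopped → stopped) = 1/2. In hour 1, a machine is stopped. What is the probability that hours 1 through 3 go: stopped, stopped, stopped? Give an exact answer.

1/4

Hour 1 is given. For each transition, use the conditional probability from the current state:
P(stopped | stopped) = 1/2; P(stopped | stopped) = 1/2.
P = 1/2 × 1/2 = 1/4.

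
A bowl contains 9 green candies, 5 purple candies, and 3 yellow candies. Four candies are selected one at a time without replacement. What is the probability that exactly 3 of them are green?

One ordering (green drawn first) has probability 9/17 × 8/16 × 7/15 × 8/14 = 4032/57120 = 6/85.
There are C(4,3) = 4 such orderings, each equally likely, so P = 4 × 6/85 = 24/85.

24/85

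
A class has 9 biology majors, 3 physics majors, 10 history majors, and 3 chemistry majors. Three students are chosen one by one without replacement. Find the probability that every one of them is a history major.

P(every draw is a history major) = 10/25 × 9/24 × 8/23 = 720/13800 = 6/115.

6/115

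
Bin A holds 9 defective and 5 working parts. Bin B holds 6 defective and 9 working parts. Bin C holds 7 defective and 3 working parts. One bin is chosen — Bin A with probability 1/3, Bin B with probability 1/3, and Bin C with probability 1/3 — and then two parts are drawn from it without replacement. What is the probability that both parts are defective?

From Bin A: P(both defective) = (9/14)(8/13) = 36/91.
From Bin B: P(both defective) = (6/15)(5/14) = 1/7.
From Bin C: P(both defective) = (7/10)(6/9) = 7/15.
Total probability = (1/3)(36/91) + (1/3)(1/7) + (1/3)(7/15) = 196/585.

196/585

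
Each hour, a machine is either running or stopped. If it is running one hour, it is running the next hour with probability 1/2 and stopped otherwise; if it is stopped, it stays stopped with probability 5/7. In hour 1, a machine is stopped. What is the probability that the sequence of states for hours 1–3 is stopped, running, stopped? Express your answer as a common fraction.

1/7

Hour 1 is given. For each transition, use the conditional probability from the current state:
P(running | stopped) = 2/7; P(stopped | running) = 1/2.
P = 2/7 × 1/2 = 2/14 = 1/7.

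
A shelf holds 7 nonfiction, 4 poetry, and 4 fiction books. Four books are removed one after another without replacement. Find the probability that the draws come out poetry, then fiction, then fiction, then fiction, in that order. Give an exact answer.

Each draw changes the counts, so multiply the conditional probabilities along the sequence:
P = 4/15 × 4/14 × 3/13 × 2/12 = 96/32760 = 4/1365.

4/1365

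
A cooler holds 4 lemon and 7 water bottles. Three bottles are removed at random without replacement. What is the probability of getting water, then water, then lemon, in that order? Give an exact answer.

28/165

Chain rule:
P = 7/11 × 6/10 × 4/9 = 168/990 = 28/165.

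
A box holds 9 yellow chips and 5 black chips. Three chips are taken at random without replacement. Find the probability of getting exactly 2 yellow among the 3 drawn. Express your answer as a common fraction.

One ordering (yellow drawn first) has probability 9/14 × 8/13 × 5/12 = 360/2184 = 15/91.
There are C(3,2) = 3 such orderings, each equally likely, so P = 3 × 15/91 = 45/91.

45/91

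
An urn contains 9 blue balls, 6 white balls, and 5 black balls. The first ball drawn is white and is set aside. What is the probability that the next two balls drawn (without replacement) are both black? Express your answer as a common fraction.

After the first draw, 5 of the remaining 19 balls are black.
P = 5/19 × 4/18 = 20/342 = 10/171.

10/171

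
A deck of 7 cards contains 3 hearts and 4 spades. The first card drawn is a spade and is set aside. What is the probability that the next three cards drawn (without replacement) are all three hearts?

1/20

With the first card removed, 3 hearts remain out of 6.
P = 3/6 × 2/5 × 1/4 = 6/120 = 1/20.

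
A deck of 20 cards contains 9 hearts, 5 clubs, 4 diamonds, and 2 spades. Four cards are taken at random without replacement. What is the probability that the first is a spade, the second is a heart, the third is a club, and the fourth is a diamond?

Multiply the probability of each draw given the previous ones:
P = 2/20 × 9/19 × 5/18 × 4/17 = 360/116280 = 1/323.

1/323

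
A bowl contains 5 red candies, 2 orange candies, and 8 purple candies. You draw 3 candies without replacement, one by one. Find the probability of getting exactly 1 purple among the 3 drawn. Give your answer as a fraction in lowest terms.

One ordering (purple drawn first) has probability 8/15 × 7/14 × 6/13 = 336/2730 = 8/65.
There are C(3,1) = 3 such orderings, each equally likely, so P = 3 × 8/65 = 24/65.

24/65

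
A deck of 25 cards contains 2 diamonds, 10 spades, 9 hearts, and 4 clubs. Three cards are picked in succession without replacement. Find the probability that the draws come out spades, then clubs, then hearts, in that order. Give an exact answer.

3/115

Multiply the probability of each draw given the previous ones:
P = 10/25 × 4/24 × 9/23 = 360/13800 = 3/115.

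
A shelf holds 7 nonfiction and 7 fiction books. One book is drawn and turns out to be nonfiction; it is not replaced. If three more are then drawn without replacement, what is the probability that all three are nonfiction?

After the first draw, 6 of the remaining 13 books are nonfiction.
P = 6/13 × 5/12 × 4/11 = 120/1716 = 10/143.

10/143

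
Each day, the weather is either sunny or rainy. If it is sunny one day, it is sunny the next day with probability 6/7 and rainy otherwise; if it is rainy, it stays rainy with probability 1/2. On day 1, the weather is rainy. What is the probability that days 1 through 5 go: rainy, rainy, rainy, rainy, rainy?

Day 1 is given. For each transition, use the conditional probability from the current state:
P(rainy | rainy) = 1/2; P(rainy | rainy) = 1/2; P(rainy | rainy) = 1/2; P(rainy | rainy) = 1/2.
P = 1/2 × 1/2 × 1/2 × 1/2 = 1/16.

1/16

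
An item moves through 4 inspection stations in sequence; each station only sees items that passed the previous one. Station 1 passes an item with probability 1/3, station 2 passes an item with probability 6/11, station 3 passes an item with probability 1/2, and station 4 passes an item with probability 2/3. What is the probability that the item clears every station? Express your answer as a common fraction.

Multiplying along the chain,
P = 1/3 × 6/11 × 1/2 × 2/3 = 12/198 = 2/33.

2/33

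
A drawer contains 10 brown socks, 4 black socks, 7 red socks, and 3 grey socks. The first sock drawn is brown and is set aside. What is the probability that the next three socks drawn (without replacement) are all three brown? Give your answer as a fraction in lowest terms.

With the first sock removed, 9 brown remain out of 23.
P = 9/23 × 8/22 × 7/21 = 504/10626 = 12/253.

12/253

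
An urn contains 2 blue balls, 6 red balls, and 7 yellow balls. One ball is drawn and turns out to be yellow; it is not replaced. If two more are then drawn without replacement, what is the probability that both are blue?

After the first draw, 2 of the remaining 14 balls are blue.
P = 2/14 × 1/13 = 2/182 = 1/91.

1/91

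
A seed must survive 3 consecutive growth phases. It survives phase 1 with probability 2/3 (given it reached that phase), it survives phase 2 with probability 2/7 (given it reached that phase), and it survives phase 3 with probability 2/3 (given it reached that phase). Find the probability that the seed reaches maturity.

8/63

The events are sequential, so multiply the conditional probabilities:
P = 2/3 × 2/7 × 2/3 = 8/63.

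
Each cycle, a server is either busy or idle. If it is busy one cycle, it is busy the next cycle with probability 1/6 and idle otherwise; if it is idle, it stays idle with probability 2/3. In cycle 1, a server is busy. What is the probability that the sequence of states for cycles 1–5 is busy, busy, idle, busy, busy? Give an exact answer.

Cycle 1 is given. For each transition, use the conditional probability from the current state:
P(busy | busy) = 1/6; P(idle | busy) = 5/6; P(busy | idle) = 1/3; P(busy | busy) = 1/6.
P = 1/6 × 5/6 × 1/3 × 1/6 = 5/648.

5/648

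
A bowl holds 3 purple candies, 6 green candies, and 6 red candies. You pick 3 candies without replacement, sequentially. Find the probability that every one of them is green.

P(all green) = 6/15 × 5/14 × 4/13 = 120/2730 = 4/91.

4/91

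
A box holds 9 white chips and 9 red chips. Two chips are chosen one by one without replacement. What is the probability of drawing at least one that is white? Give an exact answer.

13/17

P(no white) = 9/18 × 8/17 = 72/306 = 4/17.
P(at least one) = 1 − 4/17 = 13/17.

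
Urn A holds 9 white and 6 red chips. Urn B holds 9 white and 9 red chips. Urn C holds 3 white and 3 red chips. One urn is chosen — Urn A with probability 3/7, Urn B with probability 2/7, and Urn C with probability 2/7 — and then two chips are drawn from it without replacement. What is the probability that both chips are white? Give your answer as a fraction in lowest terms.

226/833

From Urn A: P(both white) = (9/15)(8/14) = 12/35.
From Urn B: P(both white) = (9/18)(8/17) = 4/17.
From Urn C: P(both white) = (3/6)(2/5) = 1/5.
Total probability = (3/7)(12/35) + (2/7)(4/17) + (2/7)(1/5) = 226/833.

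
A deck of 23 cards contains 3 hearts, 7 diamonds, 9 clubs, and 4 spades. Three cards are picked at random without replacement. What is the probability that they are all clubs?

P = 9/23 × 8/22 × 7/21 = 504/10626 = 12/253.

12/253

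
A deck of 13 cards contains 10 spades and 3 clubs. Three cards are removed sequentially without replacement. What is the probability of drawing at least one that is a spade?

P(no spades) = 3/13 × 2/12 × 1/11 = 6/1716 = 1/286.
P(at least one) = 1 − 1/286 = 285/286.

285/286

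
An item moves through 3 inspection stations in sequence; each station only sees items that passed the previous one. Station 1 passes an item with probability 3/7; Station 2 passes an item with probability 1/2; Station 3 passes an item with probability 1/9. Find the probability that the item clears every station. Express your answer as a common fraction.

Multiplying along the chain,
P = 3/7 × 1/2 × 1/9 = 3/126 = 1/42.

1/42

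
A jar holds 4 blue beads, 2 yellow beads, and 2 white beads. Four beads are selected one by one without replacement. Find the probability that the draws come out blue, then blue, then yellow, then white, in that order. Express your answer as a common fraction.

1/35

Chain rule:
P = 4/8 × 3/7 × 2/6 × 2/5 = 48/1680 = 1/35.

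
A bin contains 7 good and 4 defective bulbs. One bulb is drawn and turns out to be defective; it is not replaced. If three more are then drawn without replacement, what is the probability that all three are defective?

1/120

With the first bulb removed, 3 defective remain out of 10.
P = 3/10 × 2/9 × 1/8 = 6/720 = 1/120.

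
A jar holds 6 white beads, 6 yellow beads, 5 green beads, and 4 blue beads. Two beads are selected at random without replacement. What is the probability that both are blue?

P(all blue) = 4/21 × 3/20 = 12/420 = 1/35.

1/35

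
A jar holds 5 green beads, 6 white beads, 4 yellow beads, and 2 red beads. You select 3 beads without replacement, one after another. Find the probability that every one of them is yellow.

P(all yellow) = 4/17 × 3/16 × 2/15 = 24/4080 = 1/170.

1/170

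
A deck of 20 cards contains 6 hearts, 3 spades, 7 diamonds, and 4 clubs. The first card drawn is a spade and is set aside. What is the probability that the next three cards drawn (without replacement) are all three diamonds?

35/969

With the first card removed, 7 diamonds remain out of 19.
P = 7/19 × 6/18 × 5/17 = 210/5814 = 35/969.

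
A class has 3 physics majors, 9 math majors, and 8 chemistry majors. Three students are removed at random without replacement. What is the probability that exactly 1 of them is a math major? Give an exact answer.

33/76

One ordering (a math major drawn first) has probability 9/20 × 11/19 × 10/18 = 990/6840 = 11/76.
There are C(3,1) = 3 such orderings, each equally likely, so P = 3 × 11/76 = 33/76.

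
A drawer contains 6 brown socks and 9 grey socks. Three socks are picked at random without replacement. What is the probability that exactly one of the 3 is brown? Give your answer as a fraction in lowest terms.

One ordering (brown drawn first) has probability 6/15 × 9/14 × 8/13 = 432/2730 = 72/455.
There are C(3,1) = 3 such orderings, each equally likely, so P = 3 × 72/455 = 216/455.

216/455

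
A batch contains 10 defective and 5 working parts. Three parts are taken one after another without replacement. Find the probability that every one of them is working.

P(all working) = 5/15 × 4/14 × 3/13 = 60/2730 = 2/91.

2/91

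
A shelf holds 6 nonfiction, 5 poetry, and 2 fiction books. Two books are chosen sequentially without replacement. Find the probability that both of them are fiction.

1/78

P(all fiction) = 2/13 × 1/12 = 2/156 = 1/78.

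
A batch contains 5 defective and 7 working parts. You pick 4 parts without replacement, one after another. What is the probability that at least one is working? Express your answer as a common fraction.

98/99

P(no working) = 5/12 × 4/11 × 3/10 × 2/9 = 120/11880 = 1/99.
P(at least one) = 1 − 1/99 = 98/99.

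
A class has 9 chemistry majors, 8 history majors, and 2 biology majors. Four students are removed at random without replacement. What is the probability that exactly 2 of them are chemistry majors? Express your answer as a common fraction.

135/323

One ordering (chemistry majors drawn first) has probability 9/19 × 8/18 × 10/17 × 9/16 = 6480/93024 = 45/646.
There are C(4,2) = 6 such orderings, each equally likely, so P = 6 × 45/646 = 135/323.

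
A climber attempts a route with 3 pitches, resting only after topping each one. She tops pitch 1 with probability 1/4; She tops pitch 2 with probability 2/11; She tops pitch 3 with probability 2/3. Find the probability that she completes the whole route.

1/33

Multiplying along the chain,
P = 1/4 × 2/11 × 2/3 = 4/132 = 1/33.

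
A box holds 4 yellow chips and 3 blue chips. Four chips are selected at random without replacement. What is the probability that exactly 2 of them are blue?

One ordering (blue drawn first) has probability 3/7 × 2/6 × 4/5 × 3/4 = 72/840 = 3/35.
There are C(4,2) = 6 such orderings, each equally likely, so P = 6 × 3/35 = 18/35.

18/35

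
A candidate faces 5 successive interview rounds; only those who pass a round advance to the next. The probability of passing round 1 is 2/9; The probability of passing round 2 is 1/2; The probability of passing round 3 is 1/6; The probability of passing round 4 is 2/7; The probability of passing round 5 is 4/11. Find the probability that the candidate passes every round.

Each stage is reached only if all earlier stages succeed, so
P = 2/9 × 1/2 × 1/6 × 2/7 × 4/11 = 16/8316 = 4/2079.

4/2079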